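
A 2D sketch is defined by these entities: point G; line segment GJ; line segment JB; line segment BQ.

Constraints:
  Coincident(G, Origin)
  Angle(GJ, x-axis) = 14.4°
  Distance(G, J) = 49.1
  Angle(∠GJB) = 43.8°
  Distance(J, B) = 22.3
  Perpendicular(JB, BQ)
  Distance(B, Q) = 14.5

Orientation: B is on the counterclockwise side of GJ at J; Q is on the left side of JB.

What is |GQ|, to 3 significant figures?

23.5

∠GJB = 43.8°, so JB runs at 14.4° + (180° − 43.8°) = 151° from the x-axis; with |JB| = 22.3, B = J + 22.3·(cos 151°, sin 151°) = (28.1, 23.2). The perpendicularity gives BQ at right angles to JB; with |BQ| = 14.5 on the left of JB, Q = B + 14.5·(-0.491, -0.871) = (21.0, 10.5). Then |GQ| = |Q − G| = 23.5.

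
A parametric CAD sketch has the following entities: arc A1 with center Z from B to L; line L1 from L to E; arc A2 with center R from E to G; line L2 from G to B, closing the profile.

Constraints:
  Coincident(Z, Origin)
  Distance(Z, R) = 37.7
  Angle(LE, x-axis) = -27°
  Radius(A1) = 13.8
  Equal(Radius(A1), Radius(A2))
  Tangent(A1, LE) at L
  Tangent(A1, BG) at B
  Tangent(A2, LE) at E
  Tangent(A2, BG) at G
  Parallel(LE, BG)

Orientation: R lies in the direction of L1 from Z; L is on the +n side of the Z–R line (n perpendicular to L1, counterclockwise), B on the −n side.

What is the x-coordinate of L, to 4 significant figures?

6.265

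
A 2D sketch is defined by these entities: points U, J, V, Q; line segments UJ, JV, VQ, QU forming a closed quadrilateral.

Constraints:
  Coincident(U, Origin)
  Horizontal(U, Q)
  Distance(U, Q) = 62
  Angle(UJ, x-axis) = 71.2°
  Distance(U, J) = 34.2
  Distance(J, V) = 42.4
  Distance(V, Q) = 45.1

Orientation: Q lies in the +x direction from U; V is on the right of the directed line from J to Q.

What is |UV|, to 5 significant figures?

20.250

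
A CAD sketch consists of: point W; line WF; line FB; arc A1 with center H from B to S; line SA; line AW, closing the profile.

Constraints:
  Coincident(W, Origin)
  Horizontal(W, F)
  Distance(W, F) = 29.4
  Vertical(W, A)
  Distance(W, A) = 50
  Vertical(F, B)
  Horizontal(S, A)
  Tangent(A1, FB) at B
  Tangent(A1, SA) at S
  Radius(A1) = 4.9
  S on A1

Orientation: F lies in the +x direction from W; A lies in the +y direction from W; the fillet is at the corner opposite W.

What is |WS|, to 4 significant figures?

55.68

W is at the origin; W and F share the same y with |WF| = 29.4 and F on the +x side, so F = (29.40, 0.000). W and A share the same x with |WA| = 50.0 and A on the +y side, so A = (0.000, 50.00). The virtual corner opposite W is at (29.40, 50.00). The tangent condition forces HB to be normal to FB and A1 meets SA tangentially, so HS is at right angles to SA, with radius 4.9, so the center H sits 4.9 in from both sides at H = (24.50, 45.10). That places the tangent points at B = (29.40, 45.10) on FB and S = (24.50, 50.00) on SA. Then |WS| = |S − W| = 55.68.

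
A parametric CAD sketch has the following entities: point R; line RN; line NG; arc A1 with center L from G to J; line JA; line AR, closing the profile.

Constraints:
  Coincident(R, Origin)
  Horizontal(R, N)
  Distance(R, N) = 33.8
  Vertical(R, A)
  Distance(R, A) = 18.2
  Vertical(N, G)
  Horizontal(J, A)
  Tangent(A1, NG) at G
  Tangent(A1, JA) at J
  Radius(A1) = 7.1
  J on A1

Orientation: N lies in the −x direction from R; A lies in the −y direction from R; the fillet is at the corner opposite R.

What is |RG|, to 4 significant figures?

35.58

R is at the origin; RN is horizontal with |RN| = 33.8 and N on the −x side, so N = (-33.80, 0.000). RA is vertical with |RA| = 18.2 and A on the −y side, so A = (0.000, -18.20). The virtual corner opposite R is at (-33.80, -18.20). A1 meets NG tangentially, so LG is at right angles to NG and the tangent condition forces LJ to be normal to JA, with radius 7.1, so the center L sits 7.1 in from both sides at L = (-26.70, -11.10). That places the tangent points at G = (-33.80, -11.10) on NG and J = (-26.70, -18.20) on JA. Then |RG| = |G − R| = 35.58.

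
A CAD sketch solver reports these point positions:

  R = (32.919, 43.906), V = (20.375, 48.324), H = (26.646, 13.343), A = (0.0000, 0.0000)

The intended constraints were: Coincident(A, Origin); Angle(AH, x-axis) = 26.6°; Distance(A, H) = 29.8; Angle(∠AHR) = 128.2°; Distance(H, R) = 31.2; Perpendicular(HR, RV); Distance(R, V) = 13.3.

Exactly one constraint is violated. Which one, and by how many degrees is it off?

Perpendicular(HR, RV) — off by 7.80°.

A = (0.00, 0.00) ✓; AH at 26.60° ✓; |AH| = 29.80 ✓; ∠AHR = 128.2° ✓; |HR| = 31.20 ✓; ∠(HR, RV) = 82.20° ✗; |RV| = 13.30 ✓.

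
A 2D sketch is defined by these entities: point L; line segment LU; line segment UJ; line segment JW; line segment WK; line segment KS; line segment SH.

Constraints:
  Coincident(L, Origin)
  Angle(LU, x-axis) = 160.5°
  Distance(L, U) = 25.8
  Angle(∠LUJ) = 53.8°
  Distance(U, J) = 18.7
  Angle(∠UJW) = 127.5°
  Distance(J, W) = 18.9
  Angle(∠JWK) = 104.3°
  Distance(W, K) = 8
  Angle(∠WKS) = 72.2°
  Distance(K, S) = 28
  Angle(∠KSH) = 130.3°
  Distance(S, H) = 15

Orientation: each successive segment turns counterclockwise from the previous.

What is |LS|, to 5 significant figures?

23.439

∠JWK = 104.3° gives WK at 54.900° from the x-axis; with |WK| = 8.0, K = (3.3217, -9.4654). ∠WKS = 72.2° gives KS at 162.70° from the x-axis; with |KS| = 28.0, S = (-23.412, -1.1389). Then |LS| = |S − L| = 23.439.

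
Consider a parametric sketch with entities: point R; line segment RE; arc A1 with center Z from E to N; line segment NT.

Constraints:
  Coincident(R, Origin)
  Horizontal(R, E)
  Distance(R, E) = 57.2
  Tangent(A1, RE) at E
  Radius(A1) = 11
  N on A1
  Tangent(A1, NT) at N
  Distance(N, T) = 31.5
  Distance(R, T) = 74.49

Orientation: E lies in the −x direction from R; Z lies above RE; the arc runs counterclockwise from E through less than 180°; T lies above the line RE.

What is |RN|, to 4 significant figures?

49.62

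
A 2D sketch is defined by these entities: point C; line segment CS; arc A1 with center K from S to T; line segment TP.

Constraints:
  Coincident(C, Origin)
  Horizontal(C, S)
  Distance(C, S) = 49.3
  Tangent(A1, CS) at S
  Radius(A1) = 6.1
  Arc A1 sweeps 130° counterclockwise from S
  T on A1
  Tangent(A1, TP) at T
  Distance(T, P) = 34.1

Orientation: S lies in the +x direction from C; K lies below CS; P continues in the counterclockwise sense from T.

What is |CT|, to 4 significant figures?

45.74

Since A1 is tangent to CS there, KS ⟂ CS, so K = S + (0, -6.1) = (49.30, -6.100). On A1, S sits at bearing 90° from K; a 130° counterclockwise sweep puts T at bearing 220°, so T = K + 6.1·(cos 220°, sin 220°) = (44.63, -10.02). Then |CT| = |T − C| = 45.74.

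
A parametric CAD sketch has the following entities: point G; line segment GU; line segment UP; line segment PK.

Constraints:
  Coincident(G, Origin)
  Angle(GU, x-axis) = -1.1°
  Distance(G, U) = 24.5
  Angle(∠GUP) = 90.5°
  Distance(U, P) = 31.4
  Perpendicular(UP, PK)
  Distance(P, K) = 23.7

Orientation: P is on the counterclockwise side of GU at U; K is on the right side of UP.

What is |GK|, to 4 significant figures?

57.64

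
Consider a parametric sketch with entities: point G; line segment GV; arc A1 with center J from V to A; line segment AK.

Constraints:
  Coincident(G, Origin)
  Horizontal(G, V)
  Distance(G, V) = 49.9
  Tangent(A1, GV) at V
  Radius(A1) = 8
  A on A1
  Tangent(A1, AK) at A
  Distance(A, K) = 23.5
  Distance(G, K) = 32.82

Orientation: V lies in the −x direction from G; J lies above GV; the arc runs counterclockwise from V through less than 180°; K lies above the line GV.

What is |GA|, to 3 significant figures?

44.5

G is at the origin; G and V share the same y with |GV| = 49.9 and V on the −x side, so V = (-49.9, 0.00). The tangent condition forces JV to be normal to GV, so J = V + (0, 8) = (-49.9, 8.00). Since JA ⟂ AK (tangency), |JK| = √(8.0² + 23.5²) = 24.8 regardless of where A sits on A1. So K lies on both circle(G, 32.82) and circle(J, 24.8); the above-GV intersection is K = (-27.3, 18.2). A is the foot of the tangent from K: A = (-44.4, 2.16).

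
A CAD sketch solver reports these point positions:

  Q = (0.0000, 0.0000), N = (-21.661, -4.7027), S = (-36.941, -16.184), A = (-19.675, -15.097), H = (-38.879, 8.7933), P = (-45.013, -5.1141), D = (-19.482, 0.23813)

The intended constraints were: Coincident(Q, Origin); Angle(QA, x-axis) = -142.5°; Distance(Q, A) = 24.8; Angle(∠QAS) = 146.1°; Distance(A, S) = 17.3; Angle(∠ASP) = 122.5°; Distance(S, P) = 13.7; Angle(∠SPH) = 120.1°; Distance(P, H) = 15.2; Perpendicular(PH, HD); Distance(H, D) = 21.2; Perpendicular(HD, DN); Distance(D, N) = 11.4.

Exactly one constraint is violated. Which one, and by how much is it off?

Distance(D, N) = 11.4 — off by 6.00.

Q = (0.00, 0.00) ✓; QA at -142.5° ✓; |QA| = 24.80 ✓; ∠QAS = 146.1° ✓; |AS| = 17.30 ✓; ∠ASP = 122.5° ✓; |SP| = 13.70 ✓; ∠SPH = 120.1° ✓; |PH| = 15.20 ✓; ∠(PH, HD) = 90.00° ✓; |HD| = 21.20 ✓; ∠(HD, DN) = 90.00° ✓; |DN| = 5.400 ✗.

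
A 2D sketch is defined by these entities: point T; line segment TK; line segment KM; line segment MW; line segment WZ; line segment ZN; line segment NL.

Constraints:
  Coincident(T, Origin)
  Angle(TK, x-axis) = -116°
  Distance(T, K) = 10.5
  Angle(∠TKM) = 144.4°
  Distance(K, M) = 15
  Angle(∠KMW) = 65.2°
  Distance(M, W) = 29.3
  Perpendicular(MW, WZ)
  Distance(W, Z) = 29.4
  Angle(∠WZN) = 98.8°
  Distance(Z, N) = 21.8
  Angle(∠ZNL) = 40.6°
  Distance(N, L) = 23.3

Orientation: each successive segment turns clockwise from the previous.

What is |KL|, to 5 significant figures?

16.689

∠WZN = 98.8° gives ZN at -77.600° from the x-axis; with |ZN| = 21.8, N = (14.386, -6.7749). ∠ZNL = 40.6° gives NL at 143.00° from the x-axis; with |NL| = 23.3, L = (-4.2224, 7.2474). Then |KL| = |L − K| = 16.689.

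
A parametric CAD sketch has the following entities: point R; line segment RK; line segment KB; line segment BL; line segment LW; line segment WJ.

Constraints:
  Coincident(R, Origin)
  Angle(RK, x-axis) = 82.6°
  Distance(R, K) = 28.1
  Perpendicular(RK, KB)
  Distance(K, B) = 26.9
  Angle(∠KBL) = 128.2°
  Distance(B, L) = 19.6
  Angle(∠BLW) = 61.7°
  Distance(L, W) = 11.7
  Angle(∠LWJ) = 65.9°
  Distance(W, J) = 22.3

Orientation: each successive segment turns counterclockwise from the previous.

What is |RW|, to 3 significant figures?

29.5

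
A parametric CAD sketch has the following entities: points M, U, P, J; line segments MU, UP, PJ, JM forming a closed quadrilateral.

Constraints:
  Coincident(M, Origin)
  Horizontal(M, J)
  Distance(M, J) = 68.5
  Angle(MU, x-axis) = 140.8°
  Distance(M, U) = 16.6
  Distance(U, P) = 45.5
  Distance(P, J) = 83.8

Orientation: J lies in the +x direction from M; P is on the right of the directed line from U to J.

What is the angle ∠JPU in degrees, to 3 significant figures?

72.0°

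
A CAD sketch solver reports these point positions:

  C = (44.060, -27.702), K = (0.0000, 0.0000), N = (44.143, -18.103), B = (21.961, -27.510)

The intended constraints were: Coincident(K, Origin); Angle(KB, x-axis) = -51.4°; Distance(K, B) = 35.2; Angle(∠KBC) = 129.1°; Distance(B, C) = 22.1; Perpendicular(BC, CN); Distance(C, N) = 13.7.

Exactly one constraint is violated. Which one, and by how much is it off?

Distance(C, N) = 13.7 — off by 4.10.

K = (0.00, 0.00) ✓; KB at -51.40° ✓; |KB| = 35.20 ✓; ∠KBC = 129.1° ✓; |BC| = 22.10 ✓; ∠(BC, CN) = 90.00° ✓; |CN| = 9.599 ✗.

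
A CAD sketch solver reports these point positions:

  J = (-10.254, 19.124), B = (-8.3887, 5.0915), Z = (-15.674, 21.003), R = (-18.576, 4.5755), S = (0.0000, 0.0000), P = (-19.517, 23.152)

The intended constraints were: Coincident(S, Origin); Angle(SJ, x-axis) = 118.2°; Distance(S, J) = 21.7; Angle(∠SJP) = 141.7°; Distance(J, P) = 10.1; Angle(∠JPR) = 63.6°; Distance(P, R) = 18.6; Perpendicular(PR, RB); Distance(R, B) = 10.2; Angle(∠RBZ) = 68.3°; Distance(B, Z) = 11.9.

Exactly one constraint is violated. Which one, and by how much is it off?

Distance(B, Z) = 11.9 — off by 5.60.

S = (0.00, 0.00) ✓; SJ at 118.2° ✓; |SJ| = 21.70 ✓; ∠SJP = 141.7° ✓; |JP| = 10.10 ✓; ∠JPR = 63.60° ✓; |PR| = 18.60 ✓; ∠(PR, RB) = 90.00° ✓; |RB| = 10.20 ✓; ∠RBZ = 68.30° ✓; |BZ| = 17.50 ✗.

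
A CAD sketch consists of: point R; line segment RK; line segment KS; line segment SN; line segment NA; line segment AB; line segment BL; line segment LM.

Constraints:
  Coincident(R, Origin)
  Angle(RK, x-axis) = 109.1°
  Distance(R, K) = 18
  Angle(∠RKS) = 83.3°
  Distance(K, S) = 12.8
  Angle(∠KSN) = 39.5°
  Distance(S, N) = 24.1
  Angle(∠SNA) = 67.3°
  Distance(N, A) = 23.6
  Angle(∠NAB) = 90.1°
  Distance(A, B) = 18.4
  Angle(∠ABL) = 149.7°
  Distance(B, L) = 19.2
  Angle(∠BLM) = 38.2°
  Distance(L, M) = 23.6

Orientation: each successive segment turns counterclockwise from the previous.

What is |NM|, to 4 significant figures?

15.79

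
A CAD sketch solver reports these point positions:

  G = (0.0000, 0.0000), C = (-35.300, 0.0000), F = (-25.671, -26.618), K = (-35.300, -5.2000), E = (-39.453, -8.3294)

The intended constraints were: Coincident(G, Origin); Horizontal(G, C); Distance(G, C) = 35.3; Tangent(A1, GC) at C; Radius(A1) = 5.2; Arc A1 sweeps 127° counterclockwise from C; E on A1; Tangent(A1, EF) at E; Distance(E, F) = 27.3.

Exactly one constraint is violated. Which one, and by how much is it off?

Distance(E, F) = 27.3 — off by 4.40.

G = (0.00, 0.00) ✓; G.y = 0.00, C.y = 0.00 ✓; |GC| = 35.30 ✓; ∠(KC, CG) = 90.00° ✓; |KC| = 5.200 ✓; bearing(K→E) − bearing(K→C) = 127.0° ✓; |KE| = 5.200 ✓; ∠(KE, EF) = 90.00° ✓; |EF| = 22.90 ✗.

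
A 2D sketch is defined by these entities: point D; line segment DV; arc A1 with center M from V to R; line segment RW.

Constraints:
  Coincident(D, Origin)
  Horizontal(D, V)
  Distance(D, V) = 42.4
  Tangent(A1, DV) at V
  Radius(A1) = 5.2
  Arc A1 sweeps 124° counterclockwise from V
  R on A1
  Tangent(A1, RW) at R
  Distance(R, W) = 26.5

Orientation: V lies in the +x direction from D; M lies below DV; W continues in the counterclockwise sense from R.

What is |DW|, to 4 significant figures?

60.86

D is at the origin; DV is horizontal with |DV| = 42.4 and V on the +x side, so V = (42.40, 0.000). Tangency of A1 to DV means the radius MV is perpendicular to DV, so M = V + (0, -5.2) = (42.40, -5.200). On A1, V sits at bearing 90° from M; a 124° counterclockwise sweep puts R at bearing 214°, so R = M + 5.2·(cos 214°, sin 214°) = (38.09, -8.108). The tangent condition forces MR to be normal to RW, so RW runs along (−sin 214°, cos 214°); with |RW| = 26.5, W = (52.91, -30.08). Then |DW| = |W − D| = 60.86.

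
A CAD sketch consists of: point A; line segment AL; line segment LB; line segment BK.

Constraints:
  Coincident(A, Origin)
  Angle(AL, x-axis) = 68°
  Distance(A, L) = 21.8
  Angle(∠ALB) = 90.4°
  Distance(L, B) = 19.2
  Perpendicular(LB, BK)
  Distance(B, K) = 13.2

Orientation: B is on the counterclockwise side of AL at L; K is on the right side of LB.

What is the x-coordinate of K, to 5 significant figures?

-4.5547

A is at the origin; AL runs at 68.0° with length 21.8, so L = 21.8·(cos 68.0°, sin 68.0°) = (8.1664, 20.213). ∠ALB = 90.4°, so LB runs at 68.0° + (180° − 90.4°) = 157.60° from the x-axis; with |LB| = 19.2, B = L + 19.2·(cos 157.60°, sin 157.60°) = (-9.5849, 27.529). The perpendicularity gives BK at right angles to LB; with |BK| = 13.2 on the right of LB, K = B + 13.2·(0.38107, 0.92455) = (-4.5547, 39.733). So K.x = -4.5547.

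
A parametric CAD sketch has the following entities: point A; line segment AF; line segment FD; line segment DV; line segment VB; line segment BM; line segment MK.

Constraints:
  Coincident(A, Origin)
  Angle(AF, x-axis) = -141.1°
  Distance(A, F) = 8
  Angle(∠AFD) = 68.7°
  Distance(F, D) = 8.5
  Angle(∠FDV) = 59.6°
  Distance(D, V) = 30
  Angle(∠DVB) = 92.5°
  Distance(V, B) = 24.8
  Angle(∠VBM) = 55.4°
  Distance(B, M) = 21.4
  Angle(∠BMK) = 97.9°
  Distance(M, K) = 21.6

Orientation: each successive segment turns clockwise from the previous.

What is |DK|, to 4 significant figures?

22.70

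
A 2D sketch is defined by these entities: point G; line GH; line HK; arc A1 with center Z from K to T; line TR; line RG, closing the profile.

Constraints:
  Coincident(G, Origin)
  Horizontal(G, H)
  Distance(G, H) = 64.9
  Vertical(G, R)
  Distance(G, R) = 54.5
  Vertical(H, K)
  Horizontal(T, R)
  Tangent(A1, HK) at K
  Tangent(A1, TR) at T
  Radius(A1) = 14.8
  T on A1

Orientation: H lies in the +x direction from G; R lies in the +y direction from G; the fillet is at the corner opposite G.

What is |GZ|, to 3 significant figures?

63.9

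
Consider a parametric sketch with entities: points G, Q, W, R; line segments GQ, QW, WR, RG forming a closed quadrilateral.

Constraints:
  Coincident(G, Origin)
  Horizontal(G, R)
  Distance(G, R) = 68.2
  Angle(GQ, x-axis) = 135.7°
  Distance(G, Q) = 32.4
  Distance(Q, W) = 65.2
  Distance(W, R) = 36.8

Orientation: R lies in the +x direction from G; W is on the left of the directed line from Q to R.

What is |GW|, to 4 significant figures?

49.22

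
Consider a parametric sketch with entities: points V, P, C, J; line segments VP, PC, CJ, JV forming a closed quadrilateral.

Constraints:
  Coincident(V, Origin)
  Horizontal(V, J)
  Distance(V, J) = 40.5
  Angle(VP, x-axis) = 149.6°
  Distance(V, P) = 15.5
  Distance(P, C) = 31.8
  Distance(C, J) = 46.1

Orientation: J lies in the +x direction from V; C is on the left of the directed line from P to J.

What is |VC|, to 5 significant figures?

32.824

Checks: V = (0.00, 0.00) ✓; |PC| = 31.80 ✓; |CJ| = 46.10 ✓.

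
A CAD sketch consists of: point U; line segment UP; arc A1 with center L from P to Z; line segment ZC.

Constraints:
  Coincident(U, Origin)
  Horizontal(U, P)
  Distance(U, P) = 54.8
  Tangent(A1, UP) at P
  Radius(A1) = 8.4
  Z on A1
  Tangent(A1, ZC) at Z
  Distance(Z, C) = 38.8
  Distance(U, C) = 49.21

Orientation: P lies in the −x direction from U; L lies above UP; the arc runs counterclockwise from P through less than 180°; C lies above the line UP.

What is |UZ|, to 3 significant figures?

47.5

Checks: U = (0.00, 0.00) ✓; |LZ| = 8.400 ✓; ∠(LZ, ZC) = 90.00° ✓; |ZC| = 38.80 ✓; |UC| = 49.21 ✓.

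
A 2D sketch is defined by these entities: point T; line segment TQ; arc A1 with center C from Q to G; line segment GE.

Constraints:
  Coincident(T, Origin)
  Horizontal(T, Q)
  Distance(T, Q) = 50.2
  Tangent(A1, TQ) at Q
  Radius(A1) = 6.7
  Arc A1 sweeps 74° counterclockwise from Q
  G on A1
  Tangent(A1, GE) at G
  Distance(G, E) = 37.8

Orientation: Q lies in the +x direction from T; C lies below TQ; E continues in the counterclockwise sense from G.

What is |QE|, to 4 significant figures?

44.51

T is at the origin; TQ is horizontal with |TQ| = 50.2 and Q on the +x side, so Q = (50.20, 0.000). Since A1 is tangent to TQ there, CQ ⟂ TQ, so C = Q + (0, -6.7) = (50.20, -6.700). On A1, Q sits at bearing 90° from C; a 74° counterclockwise sweep puts G at bearing 164°, so G = C + 6.7·(cos 164°, sin 164°) = (43.76, -4.853). Since A1 is tangent to GE there, CG ⟂ GE, so GE runs along (−sin 164°, cos 164°); with |GE| = 37.8, E = (33.34, -41.19). Then |QE| = |E − Q| = 44.51.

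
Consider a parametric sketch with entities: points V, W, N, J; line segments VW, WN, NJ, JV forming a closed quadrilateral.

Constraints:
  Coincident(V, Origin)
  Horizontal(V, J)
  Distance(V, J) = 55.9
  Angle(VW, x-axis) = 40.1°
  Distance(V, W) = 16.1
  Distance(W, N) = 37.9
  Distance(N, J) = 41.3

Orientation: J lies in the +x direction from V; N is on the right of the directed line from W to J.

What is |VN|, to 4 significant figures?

34.99

Checks: |WN| = 37.90 ✓; |NJ| = 41.30 ✓.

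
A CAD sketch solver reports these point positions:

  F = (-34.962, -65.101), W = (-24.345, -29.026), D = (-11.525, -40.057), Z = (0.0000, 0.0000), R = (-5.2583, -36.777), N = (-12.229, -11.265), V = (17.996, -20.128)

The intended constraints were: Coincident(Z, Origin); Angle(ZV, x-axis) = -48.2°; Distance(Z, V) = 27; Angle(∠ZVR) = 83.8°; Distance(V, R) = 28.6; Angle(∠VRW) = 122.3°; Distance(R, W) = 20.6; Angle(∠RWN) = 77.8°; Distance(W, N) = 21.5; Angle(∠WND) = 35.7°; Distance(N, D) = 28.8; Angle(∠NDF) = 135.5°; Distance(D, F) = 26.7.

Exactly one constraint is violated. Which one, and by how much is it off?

Distance(D, F) = 26.7 — off by 7.60.

Z = (0.00, 0.00) ✓; ZV at -48.20° ✓; |ZV| = 27.00 ✓; ∠ZVR = 83.80° ✓; |VR| = 28.60 ✓; ∠VRW = 122.3° ✓; |RW| = 20.60 ✓; ∠RWN = 77.80° ✓; |WN| = 21.50 ✓; ∠WND = 35.70° ✓; |ND| = 28.80 ✓; ∠NDF = 135.5° ✓; |DF| = 34.30 ✗.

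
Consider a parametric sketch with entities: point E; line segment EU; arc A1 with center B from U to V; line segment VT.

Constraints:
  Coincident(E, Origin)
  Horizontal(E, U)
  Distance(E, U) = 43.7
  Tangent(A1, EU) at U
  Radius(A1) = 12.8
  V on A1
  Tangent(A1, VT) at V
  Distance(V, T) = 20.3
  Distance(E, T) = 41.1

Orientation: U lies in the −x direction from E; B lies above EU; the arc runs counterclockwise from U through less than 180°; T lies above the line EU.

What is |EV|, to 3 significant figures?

32.8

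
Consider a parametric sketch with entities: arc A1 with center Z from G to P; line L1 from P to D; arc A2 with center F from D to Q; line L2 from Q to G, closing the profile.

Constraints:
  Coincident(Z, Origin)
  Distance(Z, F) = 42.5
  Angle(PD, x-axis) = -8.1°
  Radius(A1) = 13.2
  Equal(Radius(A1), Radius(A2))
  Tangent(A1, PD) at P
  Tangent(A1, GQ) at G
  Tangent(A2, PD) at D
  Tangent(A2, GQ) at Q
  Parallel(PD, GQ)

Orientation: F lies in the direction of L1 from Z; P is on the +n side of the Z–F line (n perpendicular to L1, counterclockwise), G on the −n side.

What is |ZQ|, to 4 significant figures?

44.50

The slot axis is L1's direction at -8.1°, so u = (cos -8.1°, sin -8.1°) = (0.9900, -0.1409) and n = (−sin -8.1°, cos -8.1°) = (0.1409, 0.9900). Z is at the origin and F lies 42.5 along u from Z, so F = 42.5·u = (42.08, -5.988). Tangency of A1 to both parallel lines with radius 13.2 puts P and G at Z ± 13.2·n: P = (1.860, 13.07), G = (-1.860, -13.07). Equal radii place D and Q the same way about F: D = F + 13.2·n = (43.94, 7.080), Q = F − 13.2·n = (40.22, -19.06). Then |ZQ| = |Q − Z| = 44.50.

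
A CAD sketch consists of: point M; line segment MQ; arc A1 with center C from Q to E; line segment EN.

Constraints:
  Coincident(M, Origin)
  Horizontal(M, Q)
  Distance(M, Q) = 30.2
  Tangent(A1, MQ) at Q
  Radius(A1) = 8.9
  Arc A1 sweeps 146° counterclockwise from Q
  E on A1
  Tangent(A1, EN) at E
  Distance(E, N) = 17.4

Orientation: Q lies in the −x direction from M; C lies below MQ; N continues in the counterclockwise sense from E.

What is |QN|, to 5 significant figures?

27.671

M is at the origin; M and Q share the same y with |MQ| = 30.2 and Q on the −x side, so Q = (-30.200, 0.0000). A1 meets MQ tangentially, so CQ is at right angles to MQ, so C = Q + (0, -8.9) = (-30.200, -8.9000). On A1, Q sits at bearing 90° from C; a 146° counterclockwise sweep puts E at bearing 236°, so E = C + 8.9·(cos 236°, sin 236°) = (-35.177, -16.278). Since A1 is tangent to EN there, CE ⟂ EN, so EN runs along (−sin 236°, cos 236°); with |EN| = 17.4, N = (-20.752, -26.008). Then |QN| = |N − Q| = 27.671.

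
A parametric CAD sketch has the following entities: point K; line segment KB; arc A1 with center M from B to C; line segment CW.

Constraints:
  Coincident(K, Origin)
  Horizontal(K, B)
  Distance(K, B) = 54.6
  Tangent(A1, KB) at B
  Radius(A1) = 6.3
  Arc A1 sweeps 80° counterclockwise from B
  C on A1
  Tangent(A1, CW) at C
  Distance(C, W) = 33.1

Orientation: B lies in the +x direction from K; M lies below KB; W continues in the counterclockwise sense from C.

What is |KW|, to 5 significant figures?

56.991

K is at the origin; KB is horizontal with |KB| = 54.6 and B on the +x side, so B = (54.600, 0.0000). Since A1 is tangent to KB there, MB ⟂ KB, so M = B + (0, -6.3) = (54.600, -6.3000). On A1, B sits at bearing 90° from M; an 80° counterclockwise sweep puts C at bearing 170°, so C = M + 6.3·(cos 170°, sin 170°) = (48.396, -5.2060). Since A1 is tangent to CW there, MC ⟂ CW, so CW runs along (−sin 170°, cos 170°); with |CW| = 33.1, W = (42.648, -37.803). Then |KW| = |W − K| = 56.991.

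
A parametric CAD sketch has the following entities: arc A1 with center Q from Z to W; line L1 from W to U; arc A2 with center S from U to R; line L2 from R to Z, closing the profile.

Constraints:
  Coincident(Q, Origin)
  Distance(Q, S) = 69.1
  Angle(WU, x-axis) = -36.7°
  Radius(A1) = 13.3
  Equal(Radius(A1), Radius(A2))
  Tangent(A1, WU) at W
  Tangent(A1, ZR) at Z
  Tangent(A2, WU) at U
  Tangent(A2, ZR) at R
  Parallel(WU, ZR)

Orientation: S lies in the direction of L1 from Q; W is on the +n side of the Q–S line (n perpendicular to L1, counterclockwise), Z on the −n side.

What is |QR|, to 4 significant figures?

70.37

Tangency of A1 to both parallel lines with radius 13.3 puts W and Z at Q ± 13.3·n: W = (7.948, 10.66), Z = (-7.948, -10.66). Equal radii place U and R the same way about S: U = S + 13.3·n = (63.35, -30.63), R = S − 13.3·n = (47.45, -51.96). Then |QR| = |R − Q| = 70.37.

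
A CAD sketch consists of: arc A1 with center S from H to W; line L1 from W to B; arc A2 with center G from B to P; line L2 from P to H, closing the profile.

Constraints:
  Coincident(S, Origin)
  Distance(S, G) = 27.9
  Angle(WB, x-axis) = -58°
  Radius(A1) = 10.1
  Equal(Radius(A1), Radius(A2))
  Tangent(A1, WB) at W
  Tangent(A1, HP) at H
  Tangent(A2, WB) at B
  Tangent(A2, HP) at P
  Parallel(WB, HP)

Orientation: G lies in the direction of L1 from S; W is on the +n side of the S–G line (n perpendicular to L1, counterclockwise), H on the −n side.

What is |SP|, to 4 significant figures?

29.67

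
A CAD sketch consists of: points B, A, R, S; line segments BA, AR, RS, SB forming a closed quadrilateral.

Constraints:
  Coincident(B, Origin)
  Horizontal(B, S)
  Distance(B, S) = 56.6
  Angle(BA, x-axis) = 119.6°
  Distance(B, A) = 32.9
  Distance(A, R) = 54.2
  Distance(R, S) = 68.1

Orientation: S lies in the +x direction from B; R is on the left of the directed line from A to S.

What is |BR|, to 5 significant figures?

66.983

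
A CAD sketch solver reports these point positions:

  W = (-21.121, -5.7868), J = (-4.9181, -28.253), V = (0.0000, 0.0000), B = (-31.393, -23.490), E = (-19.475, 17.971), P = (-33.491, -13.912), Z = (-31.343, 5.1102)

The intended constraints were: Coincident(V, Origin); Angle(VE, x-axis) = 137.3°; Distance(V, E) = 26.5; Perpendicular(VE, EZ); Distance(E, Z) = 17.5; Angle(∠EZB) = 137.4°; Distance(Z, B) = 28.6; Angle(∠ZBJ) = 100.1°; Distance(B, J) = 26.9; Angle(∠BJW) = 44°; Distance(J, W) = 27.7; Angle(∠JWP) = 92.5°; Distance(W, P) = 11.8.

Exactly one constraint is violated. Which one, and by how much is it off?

Distance(W, P) = 11.8 — off by 3.00.

V = (0.00, 0.00) ✓; VE at 137.3° ✓; |VE| = 26.50 ✓; ∠(VE, EZ) = 90.00° ✓; |EZ| = 17.50 ✓; ∠EZB = 137.4° ✓; |ZB| = 28.60 ✓; ∠ZBJ = 100.1° ✓; |BJ| = 26.90 ✓; ∠BJW = 44.00° ✓; |JW| = 27.70 ✓; ∠JWP = 92.50° ✓; |WP| = 14.80 ✗.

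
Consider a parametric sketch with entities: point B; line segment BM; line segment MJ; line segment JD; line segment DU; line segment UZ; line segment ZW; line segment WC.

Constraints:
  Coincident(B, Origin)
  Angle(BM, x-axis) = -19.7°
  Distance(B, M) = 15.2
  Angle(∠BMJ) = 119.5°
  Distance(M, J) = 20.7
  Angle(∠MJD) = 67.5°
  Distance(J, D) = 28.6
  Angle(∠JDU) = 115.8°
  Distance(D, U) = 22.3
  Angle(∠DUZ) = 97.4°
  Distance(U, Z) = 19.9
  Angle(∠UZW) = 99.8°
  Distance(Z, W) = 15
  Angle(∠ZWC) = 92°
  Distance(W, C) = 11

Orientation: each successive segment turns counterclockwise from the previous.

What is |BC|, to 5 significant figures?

9.5434

∠UZW = 99.8° gives ZW at 20.300° from the x-axis; with |ZW| = 15.0, W = (10.786, -4.3354). ∠ZWC = 92.0° gives WC at 108.30° from the x-axis; with |WC| = 11.0, C = (7.3324, 6.1083). Then |BC| = |C − B| = 9.5434.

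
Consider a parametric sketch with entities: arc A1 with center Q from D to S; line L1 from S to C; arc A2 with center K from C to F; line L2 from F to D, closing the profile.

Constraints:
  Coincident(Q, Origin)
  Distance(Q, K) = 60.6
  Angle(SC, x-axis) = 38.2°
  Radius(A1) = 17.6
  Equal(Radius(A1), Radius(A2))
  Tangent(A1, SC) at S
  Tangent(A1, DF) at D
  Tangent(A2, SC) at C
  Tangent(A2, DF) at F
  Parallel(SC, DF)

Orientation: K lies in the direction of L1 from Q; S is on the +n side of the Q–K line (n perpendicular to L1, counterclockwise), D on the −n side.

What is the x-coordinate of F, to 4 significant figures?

58.51

The slot axis is L1's direction at 38.2°, so u = (cos 38.2°, sin 38.2°) = (0.7859, 0.6184) and n = (−sin 38.2°, cos 38.2°) = (-0.6184, 0.7859). Q is at the origin and K lies 60.6 along u from Q, so K = 60.6·u = (47.62, 37.48). Tangency of A1 to both parallel lines with radius 17.6 puts S and D at Q ± 17.6·n: S = (-10.88, 13.83), D = (10.88, -13.83). Equal radii place C and F the same way about K: C = K + 17.6·n = (36.74, 51.31), F = K − 17.6·n = (58.51, 23.64). So F.x = 58.51.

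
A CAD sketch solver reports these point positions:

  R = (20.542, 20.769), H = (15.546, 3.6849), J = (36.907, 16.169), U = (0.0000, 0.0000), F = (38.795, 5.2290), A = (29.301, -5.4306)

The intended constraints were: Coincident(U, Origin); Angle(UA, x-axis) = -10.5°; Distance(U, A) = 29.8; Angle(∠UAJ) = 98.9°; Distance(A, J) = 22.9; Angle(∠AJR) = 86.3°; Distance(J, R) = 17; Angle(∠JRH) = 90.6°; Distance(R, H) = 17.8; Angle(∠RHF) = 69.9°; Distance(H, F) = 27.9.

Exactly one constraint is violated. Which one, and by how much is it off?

Distance(H, F) = 27.9 — off by 4.60.

U = (0.00, 0.00) ✓; UA at -10.50° ✓; |UA| = 29.80 ✓; ∠UAJ = 98.90° ✓; |AJ| = 22.90 ✓; ∠AJR = 86.30° ✓; |JR| = 17.00 ✓; ∠JRH = 90.60° ✓; |RH| = 17.80 ✓; ∠RHF = 69.90° ✓; |HF| = 23.30 ✗.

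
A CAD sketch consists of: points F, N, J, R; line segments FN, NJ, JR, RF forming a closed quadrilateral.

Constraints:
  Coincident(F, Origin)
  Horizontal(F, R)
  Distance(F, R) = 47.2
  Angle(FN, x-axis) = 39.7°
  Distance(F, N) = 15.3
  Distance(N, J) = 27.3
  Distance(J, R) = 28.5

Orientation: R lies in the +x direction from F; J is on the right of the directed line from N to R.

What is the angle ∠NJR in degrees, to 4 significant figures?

82.36°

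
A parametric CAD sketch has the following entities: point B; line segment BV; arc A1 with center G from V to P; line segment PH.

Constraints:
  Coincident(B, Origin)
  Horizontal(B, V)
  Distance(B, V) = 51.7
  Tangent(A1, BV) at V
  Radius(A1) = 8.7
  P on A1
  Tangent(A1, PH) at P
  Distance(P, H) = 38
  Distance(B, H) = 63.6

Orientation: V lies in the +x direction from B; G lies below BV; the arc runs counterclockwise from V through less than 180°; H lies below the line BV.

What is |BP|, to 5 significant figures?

43.878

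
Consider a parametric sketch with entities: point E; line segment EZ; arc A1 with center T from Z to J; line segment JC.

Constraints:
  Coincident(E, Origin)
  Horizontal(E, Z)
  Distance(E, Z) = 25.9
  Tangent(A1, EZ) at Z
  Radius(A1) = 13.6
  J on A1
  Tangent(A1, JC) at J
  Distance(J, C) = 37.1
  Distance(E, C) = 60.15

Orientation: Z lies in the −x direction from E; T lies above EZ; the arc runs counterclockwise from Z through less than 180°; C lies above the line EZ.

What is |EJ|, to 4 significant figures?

23.34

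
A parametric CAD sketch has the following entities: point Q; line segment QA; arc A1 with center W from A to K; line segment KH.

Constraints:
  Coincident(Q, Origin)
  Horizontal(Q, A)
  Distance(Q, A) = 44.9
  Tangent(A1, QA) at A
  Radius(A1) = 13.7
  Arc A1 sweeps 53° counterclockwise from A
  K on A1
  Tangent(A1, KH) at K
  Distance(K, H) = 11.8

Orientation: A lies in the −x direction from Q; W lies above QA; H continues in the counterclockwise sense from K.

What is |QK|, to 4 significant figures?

34.39

Q is at the origin; QA is horizontal with |QA| = 44.9 and A on the −x side, so A = (-44.90, 0.000). Since A1 is tangent to QA there, WA ⟂ QA, so W = A + (0, 13.7) = (-44.90, 13.70). On A1, A sits at bearing -90° from W; a 53° counterclockwise sweep puts K at bearing -37°, so K = W + 13.7·(cos -37°, sin -37°) = (-33.96, 5.455). Then |QK| = |K − Q| = 34.39.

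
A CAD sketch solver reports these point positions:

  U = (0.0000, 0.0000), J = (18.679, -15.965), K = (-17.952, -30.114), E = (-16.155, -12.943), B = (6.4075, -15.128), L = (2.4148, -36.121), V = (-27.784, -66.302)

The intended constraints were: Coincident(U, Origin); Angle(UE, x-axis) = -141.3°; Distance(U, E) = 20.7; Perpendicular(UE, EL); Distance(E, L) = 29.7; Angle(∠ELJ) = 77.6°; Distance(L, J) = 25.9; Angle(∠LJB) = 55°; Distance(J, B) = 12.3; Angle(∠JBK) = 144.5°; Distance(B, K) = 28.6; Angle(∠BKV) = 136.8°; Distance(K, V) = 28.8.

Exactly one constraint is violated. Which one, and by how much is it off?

Distance(K, V) = 28.8 — off by 8.70.

U = (0.00, 0.00) ✓; UE at -141.3° ✓; |UE| = 20.70 ✓; ∠(UE, EL) = 90.00° ✓; |EL| = 29.70 ✓; ∠ELJ = 77.60° ✓; |LJ| = 25.90 ✓; ∠LJB = 55.00° ✓; |JB| = 12.30 ✓; ∠JBK = 144.5° ✓; |BK| = 28.60 ✓; ∠BKV = 136.8° ✓; |KV| = 37.50 ✗.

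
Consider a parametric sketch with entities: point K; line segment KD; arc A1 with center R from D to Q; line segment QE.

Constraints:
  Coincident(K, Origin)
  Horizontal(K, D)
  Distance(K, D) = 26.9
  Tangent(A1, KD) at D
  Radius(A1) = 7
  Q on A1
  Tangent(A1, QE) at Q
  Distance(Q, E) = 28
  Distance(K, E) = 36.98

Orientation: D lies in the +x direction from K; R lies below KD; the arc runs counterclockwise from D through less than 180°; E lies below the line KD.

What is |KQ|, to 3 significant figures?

20.8

Checks: |RQ| = 7.000 ✓; ∠(RQ, QE) = 90.00° ✓; |QE| = 28.00 ✓; |KE| = 36.98 ✓.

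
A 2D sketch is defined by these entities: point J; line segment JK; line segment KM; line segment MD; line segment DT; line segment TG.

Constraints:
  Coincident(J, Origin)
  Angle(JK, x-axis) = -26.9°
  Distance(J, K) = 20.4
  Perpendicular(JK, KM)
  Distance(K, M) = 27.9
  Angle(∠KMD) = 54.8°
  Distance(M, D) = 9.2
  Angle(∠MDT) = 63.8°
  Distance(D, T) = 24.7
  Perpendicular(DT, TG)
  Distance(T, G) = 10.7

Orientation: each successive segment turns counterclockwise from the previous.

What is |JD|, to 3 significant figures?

26.0

J is at the origin; JK runs at -26.9° with length 20.4, so K = (18.2, -9.23). JK is perpendicular to KM, so KM runs at 63.1°; with |KM| = 27.9, M = (30.8, 15.7). ∠KMD = 54.8° gives MD at -172° from the x-axis; with |MD| = 9.2, D = (21.7, 14.3). Then |JD| = |D − J| = 26.0.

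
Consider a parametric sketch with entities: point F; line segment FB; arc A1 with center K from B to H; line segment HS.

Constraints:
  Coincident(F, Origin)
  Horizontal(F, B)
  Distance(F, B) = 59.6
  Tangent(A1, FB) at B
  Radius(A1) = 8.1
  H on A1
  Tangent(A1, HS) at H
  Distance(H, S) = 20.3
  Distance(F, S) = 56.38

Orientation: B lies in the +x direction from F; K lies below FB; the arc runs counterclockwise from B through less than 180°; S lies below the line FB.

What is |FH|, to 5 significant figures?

52.050

Checks: F.y = 0.00, B.y = 0.00 ✓; |KH| = 8.100 ✓; ∠(KH, HS) = 90.00° ✓; |HS| = 20.30 ✓; |FS| = 56.38 ✓.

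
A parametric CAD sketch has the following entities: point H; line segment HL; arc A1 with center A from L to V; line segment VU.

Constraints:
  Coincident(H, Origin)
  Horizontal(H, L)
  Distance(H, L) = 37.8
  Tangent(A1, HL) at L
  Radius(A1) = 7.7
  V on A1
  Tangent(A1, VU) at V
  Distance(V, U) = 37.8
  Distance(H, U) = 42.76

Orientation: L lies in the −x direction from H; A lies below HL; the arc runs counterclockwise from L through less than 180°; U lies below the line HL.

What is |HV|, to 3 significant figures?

45.2

Checks: |AV| = 7.700 ✓; ∠(AV, VU) = 90.00° ✓; |VU| = 37.80 ✓; |HU| = 42.76 ✓.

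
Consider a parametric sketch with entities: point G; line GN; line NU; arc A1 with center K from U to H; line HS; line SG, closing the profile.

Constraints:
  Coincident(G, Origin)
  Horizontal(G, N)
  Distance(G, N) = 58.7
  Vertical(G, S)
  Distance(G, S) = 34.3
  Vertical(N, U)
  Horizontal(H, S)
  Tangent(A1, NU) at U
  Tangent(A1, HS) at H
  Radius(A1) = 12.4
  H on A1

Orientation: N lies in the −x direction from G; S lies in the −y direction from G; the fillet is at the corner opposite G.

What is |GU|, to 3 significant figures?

62.7

The virtual corner opposite G is at (-58.7, -34.3). Tangency of A1 to NU means the radius KU is perpendicular to NU and since A1 is tangent to HS there, KH ⟂ HS, with radius 12.4, so the center K sits 12.4 in from both sides at K = (-46.3, -21.9). That places the tangent points at U = (-58.7, -21.9) on NU and H = (-46.3, -34.3) on HS. Then |GU| = |U − G| = 62.7.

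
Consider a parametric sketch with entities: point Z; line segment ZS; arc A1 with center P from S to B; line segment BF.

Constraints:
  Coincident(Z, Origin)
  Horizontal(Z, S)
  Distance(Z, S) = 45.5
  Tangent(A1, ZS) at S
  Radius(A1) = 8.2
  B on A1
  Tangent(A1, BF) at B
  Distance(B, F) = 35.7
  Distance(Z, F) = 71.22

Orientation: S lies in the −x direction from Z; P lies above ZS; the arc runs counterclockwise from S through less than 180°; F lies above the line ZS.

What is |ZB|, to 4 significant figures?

40.40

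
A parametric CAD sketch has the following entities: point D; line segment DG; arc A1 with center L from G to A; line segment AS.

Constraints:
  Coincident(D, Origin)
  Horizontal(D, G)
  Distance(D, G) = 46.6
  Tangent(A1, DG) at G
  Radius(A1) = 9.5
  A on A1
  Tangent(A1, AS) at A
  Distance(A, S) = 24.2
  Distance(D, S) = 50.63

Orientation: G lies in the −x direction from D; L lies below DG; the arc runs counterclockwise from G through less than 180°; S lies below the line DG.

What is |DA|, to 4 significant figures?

55.98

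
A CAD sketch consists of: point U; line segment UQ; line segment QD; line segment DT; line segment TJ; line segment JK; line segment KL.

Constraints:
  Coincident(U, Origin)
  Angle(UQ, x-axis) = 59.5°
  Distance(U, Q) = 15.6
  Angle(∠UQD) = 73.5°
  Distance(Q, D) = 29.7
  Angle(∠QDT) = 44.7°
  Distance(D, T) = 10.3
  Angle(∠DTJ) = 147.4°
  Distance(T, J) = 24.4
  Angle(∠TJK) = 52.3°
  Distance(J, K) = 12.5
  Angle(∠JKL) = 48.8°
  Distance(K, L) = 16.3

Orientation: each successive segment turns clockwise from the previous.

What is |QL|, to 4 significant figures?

19.11

U is at the origin; UQ runs at 59.5° with length 15.6, so Q = (7.918, 13.44). ∠UQD = 73.5° gives QD at -47.00° from the x-axis; with |QD| = 29.7, D = (28.17, -8.280). ∠QDT = 44.7° gives DT at 177.7° from the x-axis; with |DT| = 10.3, T = (17.88, -7.866). ∠DTJ = 147.4° gives TJ at 145.1° from the x-axis; with |TJ| = 24.4, J = (-2.130, 6.094). ∠TJK = 52.3° gives JK at 17.40° from the x-axis; with |JK| = 12.5, K = (9.798, 9.832). ∠JKL = 48.8° gives KL at -113.8° from the x-axis; with |KL| = 16.3, L = (3.220, -5.082). Then |QL| = |L − Q| = 19.11.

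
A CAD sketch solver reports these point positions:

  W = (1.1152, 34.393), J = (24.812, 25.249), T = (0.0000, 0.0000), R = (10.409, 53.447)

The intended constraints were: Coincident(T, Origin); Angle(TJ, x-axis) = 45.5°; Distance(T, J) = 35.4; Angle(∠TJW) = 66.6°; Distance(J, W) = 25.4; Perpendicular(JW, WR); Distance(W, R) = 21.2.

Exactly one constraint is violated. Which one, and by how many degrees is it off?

Perpendicular(JW, WR) — off by 4.90°.

T = (0.00, 0.00) ✓; TJ at 45.50° ✓; |TJ| = 35.40 ✓; ∠TJW = 66.60° ✓; |JW| = 25.40 ✓; ∠(JW, WR) = 94.90° ✗; |WR| = 21.20 ✓.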